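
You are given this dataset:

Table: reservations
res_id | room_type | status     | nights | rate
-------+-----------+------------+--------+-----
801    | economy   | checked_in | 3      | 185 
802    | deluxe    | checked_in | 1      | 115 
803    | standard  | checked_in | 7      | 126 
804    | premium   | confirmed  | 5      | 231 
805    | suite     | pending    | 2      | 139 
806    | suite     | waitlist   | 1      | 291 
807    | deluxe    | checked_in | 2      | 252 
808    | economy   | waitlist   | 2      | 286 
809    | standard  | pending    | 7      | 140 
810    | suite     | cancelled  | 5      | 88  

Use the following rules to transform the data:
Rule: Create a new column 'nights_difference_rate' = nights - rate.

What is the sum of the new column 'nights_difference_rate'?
-1818

Step 1: For each record, compute nights - rate
Example calculations:
  3 - 185 = -182
  1 - 115 = -114
  7 - 126 = -119
  ...
Step 2: Sum all derived values
Step 3: Total = -1818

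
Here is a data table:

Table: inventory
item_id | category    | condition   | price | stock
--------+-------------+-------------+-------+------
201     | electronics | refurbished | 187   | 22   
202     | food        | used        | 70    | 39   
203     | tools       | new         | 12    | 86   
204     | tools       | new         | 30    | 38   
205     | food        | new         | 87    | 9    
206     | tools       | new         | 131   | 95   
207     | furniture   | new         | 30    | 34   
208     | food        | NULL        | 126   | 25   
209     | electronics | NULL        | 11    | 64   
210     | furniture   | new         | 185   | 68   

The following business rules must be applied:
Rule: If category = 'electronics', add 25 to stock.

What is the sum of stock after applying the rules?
530

Step 1: Count records where category = 'electronics': 2
Step 2: Total bonus added: 2 × 25 = 50
Step 3: Original sum of stock: 480
Step 4: Final sum = 480 + 50 = 530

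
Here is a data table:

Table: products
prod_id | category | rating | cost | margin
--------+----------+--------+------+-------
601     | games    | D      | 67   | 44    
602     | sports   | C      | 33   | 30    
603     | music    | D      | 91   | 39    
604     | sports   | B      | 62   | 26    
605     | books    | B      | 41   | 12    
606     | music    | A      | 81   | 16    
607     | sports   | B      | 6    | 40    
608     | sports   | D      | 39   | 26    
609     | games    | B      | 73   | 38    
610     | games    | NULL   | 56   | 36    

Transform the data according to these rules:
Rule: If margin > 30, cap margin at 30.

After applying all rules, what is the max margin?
30

Step 1: Original maximum margin = 44
Step 2: Apply cap at 30
Step 3: 5 records had margin > 30 and were capped
Step 4: Maximum after transformation = 30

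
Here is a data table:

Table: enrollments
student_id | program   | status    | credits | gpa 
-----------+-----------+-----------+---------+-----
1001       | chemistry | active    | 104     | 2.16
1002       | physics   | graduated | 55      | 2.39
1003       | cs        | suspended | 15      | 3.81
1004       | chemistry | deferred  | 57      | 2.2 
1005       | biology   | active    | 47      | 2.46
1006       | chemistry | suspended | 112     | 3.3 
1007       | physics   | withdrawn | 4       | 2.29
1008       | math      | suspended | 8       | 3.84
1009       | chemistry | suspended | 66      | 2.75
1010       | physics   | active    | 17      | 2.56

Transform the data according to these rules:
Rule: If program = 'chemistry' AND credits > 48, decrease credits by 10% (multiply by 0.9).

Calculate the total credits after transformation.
451.1

Step 1: Find records where program = 'chemistry' AND credits > 48
Step 2: 4 records match, summing to 339
Step 3: After multiplier: 339 × 0.9 = 305.1
Step 4: Unaffected records sum: 146
Step 5: Final sum = 305.1 + 146 = 451.1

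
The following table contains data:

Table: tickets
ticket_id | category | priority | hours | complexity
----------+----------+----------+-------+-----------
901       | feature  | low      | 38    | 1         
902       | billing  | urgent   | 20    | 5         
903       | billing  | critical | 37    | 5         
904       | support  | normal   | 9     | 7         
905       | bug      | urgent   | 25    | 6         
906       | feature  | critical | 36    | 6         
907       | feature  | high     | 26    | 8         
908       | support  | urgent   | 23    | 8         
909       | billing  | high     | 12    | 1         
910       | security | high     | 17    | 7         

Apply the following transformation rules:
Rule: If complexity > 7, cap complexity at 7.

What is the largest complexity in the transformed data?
7

Step 1: Original maximum complexity = 8
Step 2: Apply cap at 7
Step 3: 2 records had complexity > 7 and were capped
Step 4: Maximum after transformation = 7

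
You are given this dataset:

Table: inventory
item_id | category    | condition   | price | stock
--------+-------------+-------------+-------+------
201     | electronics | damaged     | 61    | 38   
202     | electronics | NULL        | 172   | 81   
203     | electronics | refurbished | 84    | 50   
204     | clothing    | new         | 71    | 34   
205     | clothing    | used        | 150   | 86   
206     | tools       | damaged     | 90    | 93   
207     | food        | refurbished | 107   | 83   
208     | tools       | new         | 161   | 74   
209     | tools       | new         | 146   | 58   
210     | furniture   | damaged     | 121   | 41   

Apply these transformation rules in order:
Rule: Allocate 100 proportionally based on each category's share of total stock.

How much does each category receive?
clothing: 18.81, electronics: 26.49, food: 13.01, furniture: 6.43, tools: 35.27

Step 1: Calculate total stock = 638
Step 2: Calculate each category's proportion:
  clothing: 120/638 = 18.81% → 18.81
  electronics: 169/638 = 26.49% → 26.49
  food: 83/638 = 13.01% → 13.01
  furniture: 41/638 = 6.43% → 6.43
  tools: 225/638 = 35.27% → 35.27
Step 3: Verify: sum of allocations ≈ 100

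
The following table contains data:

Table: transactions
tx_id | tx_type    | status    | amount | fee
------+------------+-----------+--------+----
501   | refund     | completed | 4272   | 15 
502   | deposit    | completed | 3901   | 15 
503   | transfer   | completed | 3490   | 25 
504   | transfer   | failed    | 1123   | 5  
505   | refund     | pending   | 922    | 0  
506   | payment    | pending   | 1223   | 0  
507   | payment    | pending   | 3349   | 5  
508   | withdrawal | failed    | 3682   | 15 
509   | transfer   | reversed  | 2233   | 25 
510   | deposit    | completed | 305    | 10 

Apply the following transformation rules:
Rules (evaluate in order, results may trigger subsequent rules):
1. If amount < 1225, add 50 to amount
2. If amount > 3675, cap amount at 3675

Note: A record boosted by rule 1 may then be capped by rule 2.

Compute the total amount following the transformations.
23870

Step 1: Apply rule 1 to records with amount < 1225
  - 4 records get bonus of 50
  - Of these, 0 records then exceed 3675 and get capped
Step 2: Apply rule 2 to records with amount > 3675
  - 3 records (original) are capped
Step 3: Calculate final sum = 23870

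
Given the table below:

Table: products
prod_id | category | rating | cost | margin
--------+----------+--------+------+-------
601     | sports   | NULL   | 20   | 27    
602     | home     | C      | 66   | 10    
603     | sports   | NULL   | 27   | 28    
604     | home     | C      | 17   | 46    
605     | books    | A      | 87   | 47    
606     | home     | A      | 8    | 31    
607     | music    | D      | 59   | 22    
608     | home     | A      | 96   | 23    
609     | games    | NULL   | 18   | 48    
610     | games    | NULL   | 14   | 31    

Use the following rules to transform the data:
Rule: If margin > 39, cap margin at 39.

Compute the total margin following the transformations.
289

Step 1: 3 records have margin > 39
Step 2: These records originally summed to 141
Step 3: After capping: 3 × 39 = 117
Step 4: Unaffected records sum: 172
Step 5: Final sum = 117 + 172 = 289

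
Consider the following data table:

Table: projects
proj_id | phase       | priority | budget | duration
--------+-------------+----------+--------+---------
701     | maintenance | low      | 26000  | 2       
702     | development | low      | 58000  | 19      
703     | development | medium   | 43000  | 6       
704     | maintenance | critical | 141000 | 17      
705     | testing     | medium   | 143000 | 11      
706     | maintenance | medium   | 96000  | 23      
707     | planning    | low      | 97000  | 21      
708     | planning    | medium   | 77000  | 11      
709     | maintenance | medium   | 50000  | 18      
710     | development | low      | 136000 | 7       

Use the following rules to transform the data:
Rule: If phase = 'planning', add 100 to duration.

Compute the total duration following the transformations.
335

Step 1: Count records where phase = 'planning': 2
Step 2: Total bonus added: 2 × 100 = 200
Step 3: Original sum of duration: 135
Step 4: Final sum = 135 + 200 = 335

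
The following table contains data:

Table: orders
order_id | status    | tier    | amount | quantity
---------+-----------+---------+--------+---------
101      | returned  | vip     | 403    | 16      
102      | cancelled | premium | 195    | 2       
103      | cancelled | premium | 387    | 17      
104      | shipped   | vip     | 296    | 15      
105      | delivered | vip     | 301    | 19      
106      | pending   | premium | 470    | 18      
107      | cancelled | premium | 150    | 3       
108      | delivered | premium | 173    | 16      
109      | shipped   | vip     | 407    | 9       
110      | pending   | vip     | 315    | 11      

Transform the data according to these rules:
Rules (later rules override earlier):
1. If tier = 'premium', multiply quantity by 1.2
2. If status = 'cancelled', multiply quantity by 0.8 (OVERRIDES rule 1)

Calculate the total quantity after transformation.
128.4

Step 1: Rule 2 takes priority for records with status = 'cancelled'
  - 3 records: 22 × 0.8 = 17.6
Step 2: Rule 1 applies to remaining records with tier = 'premium'
  - 2 records: 34 × 1.2 = 40.8
Step 3: Other records unchanged: 70
Step 4: Final sum = 17.6 + 40.8 + 70 = 128.4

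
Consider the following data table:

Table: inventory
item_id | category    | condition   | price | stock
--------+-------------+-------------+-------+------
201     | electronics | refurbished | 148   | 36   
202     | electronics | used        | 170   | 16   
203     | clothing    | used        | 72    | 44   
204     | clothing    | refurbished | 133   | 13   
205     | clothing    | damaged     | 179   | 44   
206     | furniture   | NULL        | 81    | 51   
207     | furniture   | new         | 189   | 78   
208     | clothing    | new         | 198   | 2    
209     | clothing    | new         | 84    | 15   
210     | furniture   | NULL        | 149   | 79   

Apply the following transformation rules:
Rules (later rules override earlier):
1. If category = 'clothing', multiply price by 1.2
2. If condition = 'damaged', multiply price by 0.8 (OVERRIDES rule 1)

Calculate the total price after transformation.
1464.6

Step 1: Rule 2 takes priority for records with condition = 'damaged'
  - 1 records: 179 × 0.8 = 143.2
Step 2: Rule 1 applies to remaining records with category = 'clothing'
  - 4 records: 487 × 1.2 = 584.4
Step 3: Other records unchanged: 737
Step 4: Final sum = 143.2 + 584.4 + 737 = 1464.6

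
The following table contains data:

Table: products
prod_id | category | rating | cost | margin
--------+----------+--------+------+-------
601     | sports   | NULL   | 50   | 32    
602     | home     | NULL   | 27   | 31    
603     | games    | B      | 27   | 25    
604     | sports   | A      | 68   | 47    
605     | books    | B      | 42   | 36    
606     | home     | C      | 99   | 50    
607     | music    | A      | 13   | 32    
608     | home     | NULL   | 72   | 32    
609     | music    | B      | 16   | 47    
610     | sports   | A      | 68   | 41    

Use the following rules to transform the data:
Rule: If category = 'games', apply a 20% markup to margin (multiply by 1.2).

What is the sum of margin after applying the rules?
378.0

Step 1: Records with category = 'games' have total margin = 25
Step 2: Apply multiplier: 25 × 1.2 = 30.0
Step 3: Other records total: 348
Step 4: Final sum = 30.0 + 348 = 378.0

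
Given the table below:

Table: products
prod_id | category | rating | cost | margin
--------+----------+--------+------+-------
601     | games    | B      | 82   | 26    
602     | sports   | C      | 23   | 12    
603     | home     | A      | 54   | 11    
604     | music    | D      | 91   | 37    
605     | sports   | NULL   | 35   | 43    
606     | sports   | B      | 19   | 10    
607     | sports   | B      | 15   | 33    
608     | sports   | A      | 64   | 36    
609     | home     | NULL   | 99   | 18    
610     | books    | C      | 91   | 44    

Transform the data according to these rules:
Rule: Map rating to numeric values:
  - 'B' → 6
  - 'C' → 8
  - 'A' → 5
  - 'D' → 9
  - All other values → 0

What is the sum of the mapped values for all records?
53

Step 1: Apply mapping to each record
Step 2: Count by status:
  'B': 3 records × 6 = 18
  'C': 2 records × 8 = 16
  'A': 2 records × 5 = 10
  'D': 1 records × 9 = 9
Step 3: Sum all mapped values = 53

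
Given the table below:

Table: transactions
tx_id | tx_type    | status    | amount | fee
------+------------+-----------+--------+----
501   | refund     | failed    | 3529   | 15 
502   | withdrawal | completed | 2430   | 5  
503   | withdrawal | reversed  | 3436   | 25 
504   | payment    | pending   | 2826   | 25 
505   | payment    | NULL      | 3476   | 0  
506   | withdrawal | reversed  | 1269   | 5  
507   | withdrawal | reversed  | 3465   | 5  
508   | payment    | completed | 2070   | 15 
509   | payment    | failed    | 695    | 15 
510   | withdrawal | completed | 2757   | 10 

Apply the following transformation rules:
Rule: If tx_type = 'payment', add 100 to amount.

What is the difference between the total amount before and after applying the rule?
400

Step 1: Original sum of amount = 25953
Step 2: 4 records have tx_type = 'payment'
Step 3: Each affected record changes by 100
Step 4: Total change = 4 × 100 = 400
Step 5: New sum = 25953 + 400 = 26353
Step 6: Difference = |26353 - 25953| = 400
        (Sum increased by 400)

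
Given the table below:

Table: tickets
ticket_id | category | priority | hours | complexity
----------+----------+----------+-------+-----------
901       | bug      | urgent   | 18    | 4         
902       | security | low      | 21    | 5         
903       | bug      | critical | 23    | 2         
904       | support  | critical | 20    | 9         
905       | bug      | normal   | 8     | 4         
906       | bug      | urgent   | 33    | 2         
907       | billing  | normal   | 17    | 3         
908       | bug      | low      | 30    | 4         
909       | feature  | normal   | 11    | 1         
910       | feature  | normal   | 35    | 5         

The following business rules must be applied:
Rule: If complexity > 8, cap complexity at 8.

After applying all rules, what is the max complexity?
8

Step 1: Original maximum complexity = 9
Step 2: Apply cap at 8
Step 3: 1 records had complexity > 8 and were capped
Step 4: Maximum after transformation = 8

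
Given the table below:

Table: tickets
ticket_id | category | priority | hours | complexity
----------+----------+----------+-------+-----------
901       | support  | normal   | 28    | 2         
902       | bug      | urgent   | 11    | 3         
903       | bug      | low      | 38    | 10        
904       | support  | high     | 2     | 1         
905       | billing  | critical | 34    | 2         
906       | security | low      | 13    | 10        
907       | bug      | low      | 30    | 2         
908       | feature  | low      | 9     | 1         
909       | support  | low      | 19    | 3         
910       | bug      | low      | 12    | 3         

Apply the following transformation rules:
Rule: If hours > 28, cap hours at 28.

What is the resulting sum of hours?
178

Step 1: 3 records have hours > 28
Step 2: These records originally summed to 102
Step 3: After capping: 3 × 28 = 84
Step 4: Unaffected records sum: 94
Step 5: Final sum = 84 + 94 = 178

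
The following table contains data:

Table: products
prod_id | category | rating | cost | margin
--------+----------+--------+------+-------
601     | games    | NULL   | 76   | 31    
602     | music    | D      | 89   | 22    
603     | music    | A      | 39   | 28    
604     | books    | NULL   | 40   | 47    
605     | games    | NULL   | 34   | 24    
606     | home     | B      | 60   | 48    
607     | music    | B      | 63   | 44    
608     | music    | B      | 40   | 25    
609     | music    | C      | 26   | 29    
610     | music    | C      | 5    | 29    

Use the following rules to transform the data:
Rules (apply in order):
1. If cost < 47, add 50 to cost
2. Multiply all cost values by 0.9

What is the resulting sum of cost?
694.8

Step 1: Apply Rule 1 - Add 50 to records with cost < 47
  - 6 records affected: 184 + (6 × 50) = 484
  - Unaffected records: 288
  - Sum after Rule 1: 772
Step 2: Apply Rule 2 - Multiply all by 0.9
  - 772 × 0.9 = 694.8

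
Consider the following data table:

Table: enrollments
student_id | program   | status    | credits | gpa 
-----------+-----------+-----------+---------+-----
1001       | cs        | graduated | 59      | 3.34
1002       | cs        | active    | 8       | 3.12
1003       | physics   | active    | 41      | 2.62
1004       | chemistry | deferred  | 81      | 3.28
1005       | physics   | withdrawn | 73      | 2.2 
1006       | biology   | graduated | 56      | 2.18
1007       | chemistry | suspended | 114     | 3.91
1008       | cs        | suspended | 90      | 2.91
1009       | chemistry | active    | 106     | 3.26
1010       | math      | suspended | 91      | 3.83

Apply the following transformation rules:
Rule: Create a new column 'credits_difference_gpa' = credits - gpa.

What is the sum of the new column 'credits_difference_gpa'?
688.35

Step 1: For each record, compute credits - gpa
Example calculations:
  59 - 3.34 = 55.66
  8 - 3.12 = 4.88
  41 - 2.62 = 38.38
  ...
Step 2: Sum all derived values
Step 3: Total = 688.35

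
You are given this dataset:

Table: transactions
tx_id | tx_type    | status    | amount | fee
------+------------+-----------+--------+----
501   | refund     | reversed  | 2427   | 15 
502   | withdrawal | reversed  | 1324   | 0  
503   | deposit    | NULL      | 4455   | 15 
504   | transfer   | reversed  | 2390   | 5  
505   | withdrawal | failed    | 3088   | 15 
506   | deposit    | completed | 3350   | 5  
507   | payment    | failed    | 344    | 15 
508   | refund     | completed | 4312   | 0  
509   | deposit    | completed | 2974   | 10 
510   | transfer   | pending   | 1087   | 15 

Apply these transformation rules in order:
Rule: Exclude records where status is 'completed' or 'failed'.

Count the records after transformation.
5

Step 1: Count records to exclude
  - 3 (completed) + 2 (failed) = 5 records
Step 2: Total records: 10
Step 3: Remaining = 10 - 5 = 5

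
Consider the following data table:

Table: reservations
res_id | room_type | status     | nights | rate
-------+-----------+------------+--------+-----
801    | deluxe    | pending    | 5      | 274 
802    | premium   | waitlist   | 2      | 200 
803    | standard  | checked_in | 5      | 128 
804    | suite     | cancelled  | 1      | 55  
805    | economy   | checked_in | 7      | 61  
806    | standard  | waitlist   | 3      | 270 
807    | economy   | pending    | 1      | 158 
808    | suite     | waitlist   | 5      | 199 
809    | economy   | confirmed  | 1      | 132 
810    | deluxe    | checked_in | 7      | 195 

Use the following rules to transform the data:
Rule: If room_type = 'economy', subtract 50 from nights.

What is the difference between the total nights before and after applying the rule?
150

Step 1: Original sum of nights = 37
Step 2: 3 records have room_type = 'economy'
Step 3: Each affected record changes by -50
Step 4: Total change = 3 × -50 = -150
Step 5: New sum = 37 + -150 = -113
Step 6: Difference = |-113 - 37| = 150
        (Sum decreased by 150)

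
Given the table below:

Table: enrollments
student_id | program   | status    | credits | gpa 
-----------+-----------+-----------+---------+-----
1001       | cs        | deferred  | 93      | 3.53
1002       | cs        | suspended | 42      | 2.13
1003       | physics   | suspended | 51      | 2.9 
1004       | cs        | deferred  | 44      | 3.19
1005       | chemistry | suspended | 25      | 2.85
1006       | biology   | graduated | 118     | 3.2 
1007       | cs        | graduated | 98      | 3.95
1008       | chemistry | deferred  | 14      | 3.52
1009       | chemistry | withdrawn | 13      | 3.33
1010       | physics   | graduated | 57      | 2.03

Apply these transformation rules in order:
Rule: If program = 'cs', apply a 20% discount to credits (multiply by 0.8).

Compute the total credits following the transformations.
499.6

Step 1: Records with program = 'cs' have total credits = 277
Step 2: Apply multiplier: 277 × 0.8 = 221.6
Step 3: Other records total: 278
Step 4: Final sum = 221.6 + 278 = 499.6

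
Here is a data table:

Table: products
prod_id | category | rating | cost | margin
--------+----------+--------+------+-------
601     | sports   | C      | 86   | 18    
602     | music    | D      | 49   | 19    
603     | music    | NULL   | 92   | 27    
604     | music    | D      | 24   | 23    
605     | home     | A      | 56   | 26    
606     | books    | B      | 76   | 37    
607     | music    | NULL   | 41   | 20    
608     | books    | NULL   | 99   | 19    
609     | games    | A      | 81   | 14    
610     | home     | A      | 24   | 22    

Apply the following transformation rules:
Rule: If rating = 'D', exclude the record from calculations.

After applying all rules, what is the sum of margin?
183

Step 1: Identify records where rating = 'D'
Step 2: The excluded records sum to 42
Step 3: Original total margin = 225
Step 4: Remaining total = 225 - 42 = 183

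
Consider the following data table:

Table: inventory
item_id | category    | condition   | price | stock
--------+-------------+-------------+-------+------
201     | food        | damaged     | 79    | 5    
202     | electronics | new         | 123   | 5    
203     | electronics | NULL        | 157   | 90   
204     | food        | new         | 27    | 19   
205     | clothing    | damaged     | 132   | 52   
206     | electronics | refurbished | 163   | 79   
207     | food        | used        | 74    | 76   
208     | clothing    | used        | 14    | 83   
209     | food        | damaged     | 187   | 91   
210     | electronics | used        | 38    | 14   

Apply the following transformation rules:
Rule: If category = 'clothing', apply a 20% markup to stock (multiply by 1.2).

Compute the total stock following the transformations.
541.0

Step 1: Records with category = 'clothing' have total stock = 135
Step 2: Apply multiplier: 135 × 1.2 = 162.0
Step 3: Other records total: 379
Step 4: Final sum = 162.0 + 379 = 541.0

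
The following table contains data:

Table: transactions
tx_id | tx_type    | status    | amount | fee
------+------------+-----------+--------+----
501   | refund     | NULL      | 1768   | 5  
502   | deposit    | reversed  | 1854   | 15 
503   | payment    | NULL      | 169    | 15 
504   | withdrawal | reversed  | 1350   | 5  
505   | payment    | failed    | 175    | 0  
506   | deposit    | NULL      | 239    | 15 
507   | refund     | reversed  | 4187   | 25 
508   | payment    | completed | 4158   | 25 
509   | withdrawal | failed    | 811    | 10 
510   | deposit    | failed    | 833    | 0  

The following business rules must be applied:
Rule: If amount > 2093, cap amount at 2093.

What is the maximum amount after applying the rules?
2093

Step 1: Original maximum amount = 4187
Step 2: Apply cap at 2093
Step 3: 2 records had amount > 2093 and were capped
Step 4: Maximum after transformation = 2093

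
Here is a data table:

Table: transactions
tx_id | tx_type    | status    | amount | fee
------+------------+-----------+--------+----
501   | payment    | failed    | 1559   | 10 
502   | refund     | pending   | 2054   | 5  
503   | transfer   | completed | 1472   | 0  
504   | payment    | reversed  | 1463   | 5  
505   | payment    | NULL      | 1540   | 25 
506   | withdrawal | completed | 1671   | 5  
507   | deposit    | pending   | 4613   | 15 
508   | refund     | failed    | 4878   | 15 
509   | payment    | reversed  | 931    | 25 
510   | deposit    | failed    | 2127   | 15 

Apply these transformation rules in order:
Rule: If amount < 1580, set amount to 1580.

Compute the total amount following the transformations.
23243

Step 1: 5 records have amount < 1580
Step 2: These records originally summed to 6965
Step 3: After setting to minimum: 5 × 1580 = 7900
Step 4: Unaffected records sum: 15343
Step 5: Final sum = 7900 + 15343 = 23243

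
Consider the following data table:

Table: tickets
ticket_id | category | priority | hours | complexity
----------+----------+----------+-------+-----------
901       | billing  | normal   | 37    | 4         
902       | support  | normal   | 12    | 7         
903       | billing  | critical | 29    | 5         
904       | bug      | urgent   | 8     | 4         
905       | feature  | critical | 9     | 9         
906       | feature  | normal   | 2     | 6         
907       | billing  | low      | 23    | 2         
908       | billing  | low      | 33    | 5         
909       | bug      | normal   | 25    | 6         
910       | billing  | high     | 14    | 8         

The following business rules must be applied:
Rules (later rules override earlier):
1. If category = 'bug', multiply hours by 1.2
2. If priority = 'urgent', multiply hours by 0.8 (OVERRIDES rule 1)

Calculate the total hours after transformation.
195.4

Step 1: Rule 2 takes priority for records with priority = 'urgent'
  - 1 records: 8 × 0.8 = 6.4
Step 2: Rule 1 applies to remaining records with category = 'bug'
  - 1 records: 25 × 1.2 = 30.0
Step 3: Other records unchanged: 159
Step 4: Final sum = 6.4 + 30.0 + 159 = 195.4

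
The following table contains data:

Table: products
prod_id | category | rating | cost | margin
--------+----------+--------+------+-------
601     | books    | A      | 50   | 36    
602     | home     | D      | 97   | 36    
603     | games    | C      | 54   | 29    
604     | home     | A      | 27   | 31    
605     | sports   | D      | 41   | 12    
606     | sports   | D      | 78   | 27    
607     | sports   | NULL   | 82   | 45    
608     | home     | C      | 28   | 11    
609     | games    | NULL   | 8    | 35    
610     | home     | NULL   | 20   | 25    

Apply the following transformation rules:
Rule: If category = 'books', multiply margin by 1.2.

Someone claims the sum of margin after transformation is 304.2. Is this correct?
No, the correct result is 294.2.

Step 1: Calculate the correct sum after transformation
Step 2: Apply multiplier 1.2 to records where category = 'books'
Step 3: Correct result = 294.2
Step 4: Claimed result = 304.2
Step 5: 294.2 ≠ 304.2
Conclusion: The claimed result is incorrect. The correct answer is 294.2.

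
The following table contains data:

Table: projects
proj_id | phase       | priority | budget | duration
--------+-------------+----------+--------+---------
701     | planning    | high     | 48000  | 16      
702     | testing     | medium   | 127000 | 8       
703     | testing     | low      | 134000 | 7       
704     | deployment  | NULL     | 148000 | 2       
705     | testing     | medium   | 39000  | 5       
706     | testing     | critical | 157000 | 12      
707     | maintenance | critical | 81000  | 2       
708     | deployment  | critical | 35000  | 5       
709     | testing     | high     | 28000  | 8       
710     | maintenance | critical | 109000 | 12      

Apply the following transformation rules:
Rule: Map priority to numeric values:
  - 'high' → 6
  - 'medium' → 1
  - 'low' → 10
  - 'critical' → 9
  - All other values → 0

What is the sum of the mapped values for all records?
60

Step 1: Apply mapping to each record
Step 2: Count by status:
  'high': 2 records × 6 = 12
  'medium': 2 records × 1 = 2
  'low': 1 records × 10 = 10
  'critical': 4 records × 9 = 36
Step 3: Sum all mapped values = 60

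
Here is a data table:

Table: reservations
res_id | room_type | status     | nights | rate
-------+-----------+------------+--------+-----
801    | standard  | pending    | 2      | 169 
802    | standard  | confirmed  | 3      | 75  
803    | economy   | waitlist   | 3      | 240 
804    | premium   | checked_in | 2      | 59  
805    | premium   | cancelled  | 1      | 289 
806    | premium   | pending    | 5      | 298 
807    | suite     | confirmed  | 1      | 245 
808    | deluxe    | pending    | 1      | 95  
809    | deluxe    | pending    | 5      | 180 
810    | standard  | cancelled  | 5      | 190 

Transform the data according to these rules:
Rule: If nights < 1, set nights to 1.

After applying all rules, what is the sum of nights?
28

Step 1: 0 records have nights < 1
Step 2: These records originally summed to 0
Step 3: After setting to minimum: 0 × 1 = 0
Step 4: Unaffected records sum: 28
Step 5: Final sum = 0 + 28 = 28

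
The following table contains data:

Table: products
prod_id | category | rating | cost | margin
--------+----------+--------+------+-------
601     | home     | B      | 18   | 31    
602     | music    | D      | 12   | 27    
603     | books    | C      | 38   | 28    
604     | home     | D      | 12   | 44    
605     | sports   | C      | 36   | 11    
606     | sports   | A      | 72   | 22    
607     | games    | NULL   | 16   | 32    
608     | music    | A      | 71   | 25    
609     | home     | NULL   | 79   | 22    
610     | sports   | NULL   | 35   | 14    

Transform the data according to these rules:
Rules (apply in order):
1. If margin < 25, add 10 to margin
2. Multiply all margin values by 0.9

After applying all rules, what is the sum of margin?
266.4

Step 1: Apply Rule 1 - Add 10 to records with margin < 25
  - 4 records affected: 69 + (4 × 10) = 109
  - Unaffected records: 187
  - Sum after Rule 1: 296
Step 2: Apply Rule 2 - Multiply all by 0.9
  - 296 × 0.9 = 266.4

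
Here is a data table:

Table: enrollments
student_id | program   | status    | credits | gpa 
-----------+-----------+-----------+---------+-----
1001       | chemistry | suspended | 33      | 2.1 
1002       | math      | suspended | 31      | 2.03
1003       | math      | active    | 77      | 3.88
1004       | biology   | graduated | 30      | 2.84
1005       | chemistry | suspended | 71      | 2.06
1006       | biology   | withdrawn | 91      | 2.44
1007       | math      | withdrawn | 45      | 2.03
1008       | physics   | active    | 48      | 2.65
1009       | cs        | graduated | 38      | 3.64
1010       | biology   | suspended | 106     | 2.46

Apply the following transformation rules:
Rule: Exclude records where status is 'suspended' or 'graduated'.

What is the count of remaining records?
4

Step 1: Count records to exclude
  - 4 (suspended) + 2 (graduated) = 6 records
Step 2: Total records: 10
Step 3: Remaining = 10 - 6 = 4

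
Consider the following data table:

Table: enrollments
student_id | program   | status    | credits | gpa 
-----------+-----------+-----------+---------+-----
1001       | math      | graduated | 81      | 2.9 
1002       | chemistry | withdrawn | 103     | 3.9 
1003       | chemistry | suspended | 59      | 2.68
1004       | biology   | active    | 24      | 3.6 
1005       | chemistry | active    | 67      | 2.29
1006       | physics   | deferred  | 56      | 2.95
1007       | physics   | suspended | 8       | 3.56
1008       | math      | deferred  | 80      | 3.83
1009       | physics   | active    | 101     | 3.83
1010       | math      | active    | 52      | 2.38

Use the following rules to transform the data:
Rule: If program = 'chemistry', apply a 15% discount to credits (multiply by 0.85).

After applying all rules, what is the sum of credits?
596.65

Step 1: Records with program = 'chemistry' have total credits = 229
Step 2: Apply multiplier: 229 × 0.85 = 194.65
Step 3: Other records total: 402
Step 4: Final sum = 194.65 + 402 = 596.65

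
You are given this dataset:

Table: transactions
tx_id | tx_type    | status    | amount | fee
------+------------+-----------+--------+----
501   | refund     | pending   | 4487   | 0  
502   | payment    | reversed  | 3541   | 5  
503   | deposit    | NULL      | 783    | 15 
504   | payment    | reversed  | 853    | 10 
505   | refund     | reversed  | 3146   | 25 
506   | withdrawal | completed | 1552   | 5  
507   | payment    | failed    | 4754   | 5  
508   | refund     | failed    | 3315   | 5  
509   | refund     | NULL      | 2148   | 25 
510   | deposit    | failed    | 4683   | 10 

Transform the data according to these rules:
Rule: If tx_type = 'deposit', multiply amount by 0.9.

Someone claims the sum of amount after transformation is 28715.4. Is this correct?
Yes, the result is correct.

Step 1: Calculate the correct sum after transformation
Step 2: Apply multiplier 0.9 to records where tx_type = 'deposit'
Step 3: Correct result = 28715.4
Step 4: Claimed result = 28715.4
Step 5: 28715.4 = 28715.4 ✓
Conclusion: The claimed result is correct.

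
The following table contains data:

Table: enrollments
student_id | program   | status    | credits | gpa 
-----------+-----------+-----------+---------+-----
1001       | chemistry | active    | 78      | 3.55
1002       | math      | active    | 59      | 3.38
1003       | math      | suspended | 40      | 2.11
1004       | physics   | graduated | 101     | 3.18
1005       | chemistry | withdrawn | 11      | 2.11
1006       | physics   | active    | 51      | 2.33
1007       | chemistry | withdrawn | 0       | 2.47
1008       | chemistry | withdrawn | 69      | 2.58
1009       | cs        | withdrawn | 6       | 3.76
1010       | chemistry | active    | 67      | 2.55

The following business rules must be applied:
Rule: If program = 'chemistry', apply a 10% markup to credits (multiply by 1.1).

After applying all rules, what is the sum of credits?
504.5

Step 1: Records with program = 'chemistry' have total credits = 225
Step 2: Apply multiplier: 225 × 1.1 = 247.5
Step 3: Other records total: 257
Step 4: Final sum = 247.5 + 257 = 504.5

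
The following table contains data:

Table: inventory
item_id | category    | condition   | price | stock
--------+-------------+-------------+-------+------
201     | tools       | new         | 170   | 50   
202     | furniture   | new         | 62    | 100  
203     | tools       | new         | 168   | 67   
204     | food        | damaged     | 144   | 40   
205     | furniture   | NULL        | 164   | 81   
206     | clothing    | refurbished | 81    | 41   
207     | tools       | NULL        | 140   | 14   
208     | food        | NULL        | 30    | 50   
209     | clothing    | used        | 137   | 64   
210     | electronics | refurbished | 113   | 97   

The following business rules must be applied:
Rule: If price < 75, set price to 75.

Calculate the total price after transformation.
1267

Step 1: 2 records have price < 75
Step 2: These records originally summed to 92
Step 3: After setting to minimum: 2 × 75 = 150
Step 4: Unaffected records sum: 1117
Step 5: Final sum = 150 + 1117 = 1267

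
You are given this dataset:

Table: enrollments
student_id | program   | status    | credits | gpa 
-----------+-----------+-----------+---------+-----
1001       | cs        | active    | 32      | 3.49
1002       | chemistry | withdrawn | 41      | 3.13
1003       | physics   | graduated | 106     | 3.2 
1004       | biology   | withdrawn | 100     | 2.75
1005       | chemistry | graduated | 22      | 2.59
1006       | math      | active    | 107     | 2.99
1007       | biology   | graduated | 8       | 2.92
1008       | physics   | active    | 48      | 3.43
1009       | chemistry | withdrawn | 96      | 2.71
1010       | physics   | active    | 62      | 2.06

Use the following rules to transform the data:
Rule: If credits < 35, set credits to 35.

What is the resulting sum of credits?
665

Step 1: 3 records have credits < 35
Step 2: These records originally summed to 62
Step 3: After setting to minimum: 3 × 35 = 105
Step 4: Unaffected records sum: 560
Step 5: Final sum = 105 + 560 = 665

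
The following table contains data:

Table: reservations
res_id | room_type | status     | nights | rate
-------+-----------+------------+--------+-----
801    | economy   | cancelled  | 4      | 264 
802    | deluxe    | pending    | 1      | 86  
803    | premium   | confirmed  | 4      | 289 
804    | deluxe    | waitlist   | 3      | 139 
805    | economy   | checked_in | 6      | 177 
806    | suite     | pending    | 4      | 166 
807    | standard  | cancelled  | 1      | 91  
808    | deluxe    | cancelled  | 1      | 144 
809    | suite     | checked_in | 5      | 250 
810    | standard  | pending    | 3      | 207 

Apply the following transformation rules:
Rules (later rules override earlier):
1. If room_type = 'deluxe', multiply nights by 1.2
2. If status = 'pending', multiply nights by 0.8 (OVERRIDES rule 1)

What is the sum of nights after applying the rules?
31.2

Step 1: Rule 2 takes priority for records with status = 'pending'
  - 3 records: 8 × 0.8 = 6.4
Step 2: Rule 1 applies to remaining records with room_type = 'deluxe'
  - 2 records: 4 × 1.2 = 4.8
Step 3: Other records unchanged: 20
Step 4: Final sum = 6.4 + 4.8 + 20 = 31.2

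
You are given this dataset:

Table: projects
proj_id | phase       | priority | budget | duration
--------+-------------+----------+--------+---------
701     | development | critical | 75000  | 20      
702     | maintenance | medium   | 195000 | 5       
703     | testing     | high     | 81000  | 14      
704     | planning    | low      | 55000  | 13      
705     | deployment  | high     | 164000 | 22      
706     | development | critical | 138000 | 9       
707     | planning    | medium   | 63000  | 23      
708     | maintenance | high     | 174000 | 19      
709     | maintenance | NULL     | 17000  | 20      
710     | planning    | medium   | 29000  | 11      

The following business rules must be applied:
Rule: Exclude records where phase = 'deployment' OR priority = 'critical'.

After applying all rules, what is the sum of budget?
614000

Step 1: Find records where phase = 'deployment' OR priority = 'critical'
Step 2: 3 records match, summing to 377000
Step 3: Original sum: 991000
Step 4: Remaining sum = 991000 - 377000 = 614000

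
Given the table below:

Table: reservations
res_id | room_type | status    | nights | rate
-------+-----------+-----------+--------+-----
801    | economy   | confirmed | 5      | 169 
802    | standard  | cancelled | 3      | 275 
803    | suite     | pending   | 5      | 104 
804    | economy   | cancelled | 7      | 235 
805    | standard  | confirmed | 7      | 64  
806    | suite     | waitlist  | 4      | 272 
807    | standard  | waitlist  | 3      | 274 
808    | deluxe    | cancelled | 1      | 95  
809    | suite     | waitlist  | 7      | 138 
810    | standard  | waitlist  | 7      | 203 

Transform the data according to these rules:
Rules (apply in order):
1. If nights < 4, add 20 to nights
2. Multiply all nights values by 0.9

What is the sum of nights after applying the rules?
98.1

Step 1: Apply Rule 1 - Add 20 to records with nights < 4
  - 3 records affected: 7 + (3 × 20) = 67
  - Unaffected records: 42
  - Sum after Rule 1: 109
Step 2: Apply Rule 2 - Multiply all by 0.9
  - 109 × 0.9 = 98.1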